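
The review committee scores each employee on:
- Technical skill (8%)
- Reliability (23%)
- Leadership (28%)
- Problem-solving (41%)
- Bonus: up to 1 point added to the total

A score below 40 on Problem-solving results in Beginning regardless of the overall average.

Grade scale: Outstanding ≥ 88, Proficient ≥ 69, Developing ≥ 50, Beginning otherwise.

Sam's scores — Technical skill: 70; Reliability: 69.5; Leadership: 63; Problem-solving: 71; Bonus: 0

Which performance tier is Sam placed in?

Developing

Problem-solving score 71 ≥ 40: minimum met.
Weighted total:
  Technical skill 70 × 0.08 = 5.6
  Reliability 69.5 × 0.23 = 15.985
  Leadership 63 × 0.28 = 17.64
  Problem-solving 71 × 0.41 = 29.11
Sum = 68.335
Bonus: 68.335 + 0 = 68.335
68.335 is ≥ 50 and < 69 → Developing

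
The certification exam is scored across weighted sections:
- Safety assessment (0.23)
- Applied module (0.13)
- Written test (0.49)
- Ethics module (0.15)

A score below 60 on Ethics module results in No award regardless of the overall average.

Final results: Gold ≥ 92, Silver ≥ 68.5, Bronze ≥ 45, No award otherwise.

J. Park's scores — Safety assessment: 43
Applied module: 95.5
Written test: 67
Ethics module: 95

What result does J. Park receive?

Silver

Ethics module score 95 ≥ 60: minimum met.
Weighted total:
  Safety assessment 43 × 0.23 = 9.89
  Applied module 95.5 × 0.13 = 12.415
  Written test 67 × 0.49 = 32.83
  Ethics module 95 × 0.15 = 14.25
Sum = 69.385
69.385 is ≥ 68.5 and < 92 → Silver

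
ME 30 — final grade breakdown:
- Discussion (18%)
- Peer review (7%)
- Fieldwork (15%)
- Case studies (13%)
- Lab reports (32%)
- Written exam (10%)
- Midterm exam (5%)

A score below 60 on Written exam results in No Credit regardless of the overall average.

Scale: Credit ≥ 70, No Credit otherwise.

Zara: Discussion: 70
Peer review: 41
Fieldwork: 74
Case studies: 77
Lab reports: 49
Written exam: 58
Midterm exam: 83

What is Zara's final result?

No Credit

Written exam score 58 < 60: minimum not met.
Weighted total:
  Discussion 70 × 0.18 = 12.6
  Peer review 41 × 0.07 = 2.87
  Fieldwork 74 × 0.15 = 11.1
  Case studies 77 × 0.13 = 10.01
  Lab reports 49 × 0.32 = 15.68
  Written exam 58 × 0.1 = 5.8
  Midterm exam 83 × 0.05 = 4.15
Sum = 62.21
Because the Written exam minimum was not met, the result is No Credit.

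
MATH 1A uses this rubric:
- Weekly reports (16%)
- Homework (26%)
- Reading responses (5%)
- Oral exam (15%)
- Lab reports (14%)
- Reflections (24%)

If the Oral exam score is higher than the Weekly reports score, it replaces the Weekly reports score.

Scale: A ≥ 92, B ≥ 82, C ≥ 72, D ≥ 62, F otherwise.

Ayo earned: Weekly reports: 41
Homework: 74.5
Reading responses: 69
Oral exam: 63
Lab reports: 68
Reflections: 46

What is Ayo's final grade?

D

Oral exam (63) > Weekly reports (41), so Weekly reports counts as 63.
Weighted total:
  Weekly reports 63 × 0.16 = 10.08
  Homework 74.5 × 0.26 = 19.37
  Reading responses 69 × 0.05 = 3.45
  Oral exam 63 × 0.15 = 9.45
  Lab reports 68 × 0.14 = 9.52
  Reflections 46 × 0.24 = 11.04
Sum = 62.91
62.91 is ≥ 62 and < 72 → D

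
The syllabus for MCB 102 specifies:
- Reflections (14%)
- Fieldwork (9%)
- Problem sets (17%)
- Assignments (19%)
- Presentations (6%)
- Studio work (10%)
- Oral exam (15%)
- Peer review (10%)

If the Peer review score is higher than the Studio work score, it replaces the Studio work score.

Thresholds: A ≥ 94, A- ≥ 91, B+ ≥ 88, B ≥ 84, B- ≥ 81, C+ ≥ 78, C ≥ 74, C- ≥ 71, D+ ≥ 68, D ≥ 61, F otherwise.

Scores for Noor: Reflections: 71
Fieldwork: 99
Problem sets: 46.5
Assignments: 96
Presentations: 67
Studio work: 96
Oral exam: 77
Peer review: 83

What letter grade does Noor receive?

Peer review (83) ≤ Studio work (96), so Studio work stays at 96.
Weighted total:
  Reflections 71 × 0.14 = 9.94
  Fieldwork 99 × 0.09 = 8.91
  Problem sets 46.5 × 0.17 = 7.905
  Assignments 96 × 0.19 = 18.24
  Presentations 67 × 0.06 = 4.02
  Studio work 96 × 0.1 = 9.6
  Oral exam 77 × 0.15 = 11.55
  Peer review 83 × 0.1 = 8.3
Sum = 78.465
78.465 is ≥ 78 and < 81 → C+

C+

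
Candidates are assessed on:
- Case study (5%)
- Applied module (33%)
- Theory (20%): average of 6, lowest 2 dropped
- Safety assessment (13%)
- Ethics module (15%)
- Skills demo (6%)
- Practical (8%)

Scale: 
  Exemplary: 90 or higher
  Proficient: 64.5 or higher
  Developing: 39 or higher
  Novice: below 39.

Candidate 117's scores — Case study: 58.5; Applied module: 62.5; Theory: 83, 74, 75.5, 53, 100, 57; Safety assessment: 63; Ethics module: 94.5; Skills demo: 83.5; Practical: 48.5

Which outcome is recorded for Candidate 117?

Proficient

Theory: drop 53, 57 → average of remaining 4 = 332.5/4 = 83.125
Weighted total:
  Case study 58.5 × 0.05 = 2.925
  Applied module 62.5 × 0.33 = 20.625
  Theory 83.125 × 0.2 = 16.625
  Safety assessment 63 × 0.13 = 8.19
  Ethics module 94.5 × 0.15 = 14.175
  Skills demo 83.5 × 0.06 = 5.01
  Practical 48.5 × 0.08 = 3.88
Sum = 71.43
71.43 is ≥ 64.5 and < 90 → Proficient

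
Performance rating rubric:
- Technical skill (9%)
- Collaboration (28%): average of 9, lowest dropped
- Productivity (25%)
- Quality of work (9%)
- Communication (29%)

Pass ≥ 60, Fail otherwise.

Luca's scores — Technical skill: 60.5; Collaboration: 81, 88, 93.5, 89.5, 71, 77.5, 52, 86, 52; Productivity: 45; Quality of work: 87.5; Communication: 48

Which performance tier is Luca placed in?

Pass

Collaboration: drop 52 → average of remaining 8 = 638.5/8 = 79.8125
Weighted total:
  Technical skill 60.5 × 0.09 = 5.445
  Collaboration 79.8125 × 0.28 = 22.3475
  Productivity 45 × 0.25 = 11.25
  Quality of work 87.5 × 0.09 = 7.875
  Communication 48 × 0.29 = 13.92
Sum = 60.8375
60.8375 ≥ 60 → Pass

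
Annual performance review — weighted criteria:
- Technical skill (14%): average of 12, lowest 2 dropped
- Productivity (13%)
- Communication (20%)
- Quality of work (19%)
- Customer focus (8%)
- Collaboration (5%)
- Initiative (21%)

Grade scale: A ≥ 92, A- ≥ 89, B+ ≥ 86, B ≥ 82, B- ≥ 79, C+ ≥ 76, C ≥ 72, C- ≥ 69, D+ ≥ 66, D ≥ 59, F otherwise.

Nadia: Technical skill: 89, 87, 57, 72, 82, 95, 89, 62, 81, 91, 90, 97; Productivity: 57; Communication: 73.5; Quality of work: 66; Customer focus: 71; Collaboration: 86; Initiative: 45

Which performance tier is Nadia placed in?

Technical skill: drop 57, 62 → average of remaining 10 = 873/10 = 87.3
Weighted total:
  Technical skill 87.3 × 0.14 = 12.222
  Productivity 57 × 0.13 = 7.41
  Communication 73.5 × 0.2 = 14.7
  Quality of work 66 × 0.19 = 12.54
  Customer focus 71 × 0.08 = 5.68
  Collaboration 86 × 0.05 = 4.3
  Initiative 45 × 0.21 = 9.45
Sum = 66.302
66.302 is ≥ 66 and < 69 → D+

D+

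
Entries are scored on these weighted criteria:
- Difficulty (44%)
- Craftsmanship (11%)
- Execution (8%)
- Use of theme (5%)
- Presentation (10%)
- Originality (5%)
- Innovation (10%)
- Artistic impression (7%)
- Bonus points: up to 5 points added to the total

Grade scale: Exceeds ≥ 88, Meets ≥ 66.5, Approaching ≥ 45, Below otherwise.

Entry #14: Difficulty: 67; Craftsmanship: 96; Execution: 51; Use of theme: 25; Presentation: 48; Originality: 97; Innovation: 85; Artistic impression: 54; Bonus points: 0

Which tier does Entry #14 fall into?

Weighted total:
  Difficulty 67 × 0.44 = 29.48
  Craftsmanship 96 × 0.11 = 10.56
  Execution 51 × 0.08 = 4.08
  Use of theme 25 × 0.05 = 1.25
  Presentation 48 × 0.1 = 4.8
  Originality 97 × 0.05 = 4.85
  Innovation 85 × 0.1 = 8.5
  Artistic impression 54 × 0.07 = 3.78
Sum = 67.3
Bonus points: 67.3 + 0 = 67.3
67.3 is ≥ 66.5 and < 88 → Meets

Meets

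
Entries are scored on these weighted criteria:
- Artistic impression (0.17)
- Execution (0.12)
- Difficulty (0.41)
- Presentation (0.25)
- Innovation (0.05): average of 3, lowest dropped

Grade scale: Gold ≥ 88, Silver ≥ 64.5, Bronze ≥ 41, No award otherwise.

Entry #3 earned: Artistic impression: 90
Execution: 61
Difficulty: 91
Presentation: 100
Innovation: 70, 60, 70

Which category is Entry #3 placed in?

Gold

Innovation: drop 60 → average of remaining 2 = 140/2 = 70
Weighted total:
  Artistic impression 90 × 0.17 = 15.3
  Execution 61 × 0.12 = 7.32
  Difficulty 91 × 0.41 = 37.31
  Presentation 100 × 0.25 = 25
  Innovation 70 × 0.05 = 3.5
Sum = 88.43
88.43 ≥ 88 → Gold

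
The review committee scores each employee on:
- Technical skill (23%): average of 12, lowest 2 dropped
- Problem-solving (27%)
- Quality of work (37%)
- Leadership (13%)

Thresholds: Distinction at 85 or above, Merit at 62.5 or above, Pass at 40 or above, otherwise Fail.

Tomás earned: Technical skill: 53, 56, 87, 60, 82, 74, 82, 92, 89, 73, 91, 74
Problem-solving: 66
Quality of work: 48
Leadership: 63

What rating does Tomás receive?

Pass

Technical skill: drop 53, 56 → average of remaining 10 = 804/10 = 80.4
Weighted total:
  Technical skill 80.4 × 0.23 = 18.492
  Problem-solving 66 × 0.27 = 17.82
  Quality of work 48 × 0.37 = 17.76
  Leadership 63 × 0.13 = 8.19
Sum = 62.262
62.262 is ≥ 40 and < 62.5 → Pass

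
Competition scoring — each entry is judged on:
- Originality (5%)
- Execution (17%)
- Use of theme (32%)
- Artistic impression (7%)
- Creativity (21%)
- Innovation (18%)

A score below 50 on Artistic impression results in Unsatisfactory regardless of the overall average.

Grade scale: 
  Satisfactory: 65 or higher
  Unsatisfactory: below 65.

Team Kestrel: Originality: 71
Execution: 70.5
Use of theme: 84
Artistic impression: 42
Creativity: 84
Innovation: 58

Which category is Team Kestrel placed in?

Artistic impression score 42 < 50: minimum not met.
Weighted total:
  Originality 71 × 0.05 = 3.55
  Execution 70.5 × 0.17 = 11.985
  Use of theme 84 × 0.32 = 26.88
  Artistic impression 42 × 0.07 = 2.94
  Creativity 84 × 0.21 = 17.64
  Innovation 58 × 0.18 = 10.44
Sum = 73.435
Because the Artistic impression minimum was not met, the result is Unsatisfactory.

Unsatisfactory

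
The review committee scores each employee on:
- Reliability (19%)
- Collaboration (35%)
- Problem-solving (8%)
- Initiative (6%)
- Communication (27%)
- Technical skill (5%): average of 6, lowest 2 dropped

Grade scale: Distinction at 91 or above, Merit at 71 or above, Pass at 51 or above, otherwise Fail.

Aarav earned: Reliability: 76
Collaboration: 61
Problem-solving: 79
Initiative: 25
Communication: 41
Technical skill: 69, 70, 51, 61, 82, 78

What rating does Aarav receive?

Pass

Technical skill: drop 51, 61 → average of remaining 4 = 299/4 = 74.75
Weighted total:
  Reliability 76 × 0.19 = 14.44
  Collaboration 61 × 0.35 = 21.35
  Problem-solving 79 × 0.08 = 6.32
  Initiative 25 × 0.06 = 1.5
  Communication 41 × 0.27 = 11.07
  Technical skill 74.75 × 0.05 = 3.7375
Sum = 58.4175
58.4175 is ≥ 51 and < 71 → Pass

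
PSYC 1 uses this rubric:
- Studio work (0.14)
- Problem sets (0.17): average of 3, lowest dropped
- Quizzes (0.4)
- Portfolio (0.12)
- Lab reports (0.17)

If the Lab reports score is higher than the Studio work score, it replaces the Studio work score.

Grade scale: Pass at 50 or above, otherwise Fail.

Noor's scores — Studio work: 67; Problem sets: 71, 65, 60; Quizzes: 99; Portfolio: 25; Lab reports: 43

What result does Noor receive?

Pass

Problem sets: drop 60 → average of remaining 2 = 136/2 = 68
Lab reports (43) ≤ Studio work (67), so Studio work stays at 67.
Weighted total:
  Studio work 67 × 0.14 = 9.38
  Problem sets 68 × 0.17 = 11.56
  Quizzes 99 × 0.4 = 39.6
  Portfolio 25 × 0.12 = 3
  Lab reports 43 × 0.17 = 7.31
Sum = 70.85
70.85 ≥ 50 → Pass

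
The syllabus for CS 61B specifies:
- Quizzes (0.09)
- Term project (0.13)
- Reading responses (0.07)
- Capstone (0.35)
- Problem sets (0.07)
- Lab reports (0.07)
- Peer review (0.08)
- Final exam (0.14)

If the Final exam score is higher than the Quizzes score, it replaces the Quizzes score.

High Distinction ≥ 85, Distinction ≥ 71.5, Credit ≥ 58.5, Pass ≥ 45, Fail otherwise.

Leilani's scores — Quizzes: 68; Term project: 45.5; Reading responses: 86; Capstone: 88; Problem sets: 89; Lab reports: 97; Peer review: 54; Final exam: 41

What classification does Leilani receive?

Final exam (41) ≤ Quizzes (68), so Quizzes stays at 68.
Weighted total:
  Quizzes 68 × 0.09 = 6.12
  Term project 45.5 × 0.13 = 5.915
  Reading responses 86 × 0.07 = 6.02
  Capstone 88 × 0.35 = 30.8
  Problem sets 89 × 0.07 = 6.23
  Lab reports 97 × 0.07 = 6.79
  Peer review 54 × 0.08 = 4.32
  Final exam 41 × 0.14 = 5.74
Sum = 71.935
71.935 is ≥ 71.5 and < 85 → Distinction

Distinction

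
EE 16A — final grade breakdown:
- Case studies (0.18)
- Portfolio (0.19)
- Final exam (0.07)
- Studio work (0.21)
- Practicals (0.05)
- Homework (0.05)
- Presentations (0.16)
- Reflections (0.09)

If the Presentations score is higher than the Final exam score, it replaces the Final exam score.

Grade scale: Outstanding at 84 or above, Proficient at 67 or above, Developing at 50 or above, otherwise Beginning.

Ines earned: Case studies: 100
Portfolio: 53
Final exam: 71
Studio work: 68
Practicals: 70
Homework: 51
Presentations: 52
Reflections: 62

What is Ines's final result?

Presentations (52) ≤ Final exam (71), so Final exam stays at 71.
Weighted total:
  Case studies 100 × 0.18 = 18
  Portfolio 53 × 0.19 = 10.07
  Final exam 71 × 0.07 = 4.97
  Studio work 68 × 0.21 = 14.28
  Practicals 70 × 0.05 = 3.5
  Homework 51 × 0.05 = 2.55
  Presentations 52 × 0.16 = 8.32
  Reflections 62 × 0.09 = 5.58
Sum = 67.27
67.27 is ≥ 67 and < 84 → Proficient

Proficient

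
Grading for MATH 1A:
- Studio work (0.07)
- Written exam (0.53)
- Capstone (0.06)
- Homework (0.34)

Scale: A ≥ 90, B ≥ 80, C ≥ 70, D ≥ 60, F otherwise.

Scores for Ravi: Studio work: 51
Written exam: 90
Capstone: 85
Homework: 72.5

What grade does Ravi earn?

B

Weighted total:
  Studio work 51 × 0.07 = 3.57
  Written exam 90 × 0.53 = 47.7
  Capstone 85 × 0.06 = 5.1
  Homework 72.5 × 0.34 = 24.65
Sum = 81.02
81.02 is ≥ 80 and < 90 → B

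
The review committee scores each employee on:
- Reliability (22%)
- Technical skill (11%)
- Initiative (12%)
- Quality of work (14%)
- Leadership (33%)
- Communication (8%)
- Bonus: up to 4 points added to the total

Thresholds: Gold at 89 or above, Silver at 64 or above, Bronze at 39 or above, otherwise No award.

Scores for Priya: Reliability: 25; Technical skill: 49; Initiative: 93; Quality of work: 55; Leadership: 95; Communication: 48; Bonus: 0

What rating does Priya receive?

Weighted total:
  Reliability 25 × 0.22 = 5.5
  Technical skill 49 × 0.11 = 5.39
  Initiative 93 × 0.12 = 11.16
  Quality of work 55 × 0.14 = 7.7
  Leadership 95 × 0.33 = 31.35
  Communication 48 × 0.08 = 3.84
Sum = 64.94
Bonus: 64.94 + 0 = 64.94
64.94 is ≥ 64 and < 89 → Silver

Silver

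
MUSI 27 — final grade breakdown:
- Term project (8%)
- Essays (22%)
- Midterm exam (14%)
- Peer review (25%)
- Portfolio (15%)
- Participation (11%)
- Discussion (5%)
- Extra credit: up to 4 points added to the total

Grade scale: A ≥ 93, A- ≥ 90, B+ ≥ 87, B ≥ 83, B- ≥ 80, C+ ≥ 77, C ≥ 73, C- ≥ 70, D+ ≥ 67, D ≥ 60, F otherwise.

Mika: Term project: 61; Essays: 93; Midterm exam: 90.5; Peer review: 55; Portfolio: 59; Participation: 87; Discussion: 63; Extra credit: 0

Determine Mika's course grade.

Weighted total:
  Term project 61 × 0.08 = 4.88
  Essays 93 × 0.22 = 20.46
  Midterm exam 90.5 × 0.14 = 12.67
  Peer review 55 × 0.25 = 13.75
  Portfolio 59 × 0.15 = 8.85
  Participation 87 × 0.11 = 9.57
  Discussion 63 × 0.05 = 3.15
Sum = 73.33
Extra credit: 73.33 + 0 = 73.33
73.33 is ≥ 73 and < 77 → C

C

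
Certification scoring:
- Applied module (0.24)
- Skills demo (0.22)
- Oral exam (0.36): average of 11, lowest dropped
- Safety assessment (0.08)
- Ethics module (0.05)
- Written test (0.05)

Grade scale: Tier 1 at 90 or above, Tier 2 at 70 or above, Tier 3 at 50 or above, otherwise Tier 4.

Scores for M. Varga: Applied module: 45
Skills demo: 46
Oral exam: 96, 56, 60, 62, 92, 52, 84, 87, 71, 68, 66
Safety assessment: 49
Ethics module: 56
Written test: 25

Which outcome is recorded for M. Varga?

Tier 3

Oral exam: drop 52 → average of remaining 10 = 742/10 = 74.2
Weighted total:
  Applied module 45 × 0.24 = 10.8
  Skills demo 46 × 0.22 = 10.12
  Oral exam 74.2 × 0.36 = 26.712
  Safety assessment 49 × 0.08 = 3.92
  Ethics module 56 × 0.05 = 2.8
  Written test 25 × 0.05 = 1.25
Sum = 55.602
55.602 is ≥ 50 and < 70 → Tier 3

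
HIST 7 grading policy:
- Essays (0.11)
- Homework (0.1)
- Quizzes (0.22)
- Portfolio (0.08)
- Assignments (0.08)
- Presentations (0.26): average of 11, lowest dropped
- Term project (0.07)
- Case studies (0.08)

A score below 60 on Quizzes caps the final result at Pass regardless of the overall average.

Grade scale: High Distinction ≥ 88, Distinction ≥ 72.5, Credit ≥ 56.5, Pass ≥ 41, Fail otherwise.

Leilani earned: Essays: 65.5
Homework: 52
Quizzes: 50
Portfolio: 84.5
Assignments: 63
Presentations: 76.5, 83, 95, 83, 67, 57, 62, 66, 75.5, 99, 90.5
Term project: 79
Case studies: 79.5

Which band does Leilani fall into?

Presentations: drop 57 → average of remaining 10 = 797.5/10 = 79.75
Quizzes score 50 < 60: minimum not met.
Weighted total:
  Essays 65.5 × 0.11 = 7.205
  Homework 52 × 0.1 = 5.2
  Quizzes 50 × 0.22 = 11
  Portfolio 84.5 × 0.08 = 6.76
  Assignments 63 × 0.08 = 5.04
  Presentations 79.75 × 0.26 = 20.735
  Term project 79 × 0.07 = 5.53
  Case studies 79.5 × 0.08 = 6.36
Sum = 67.83
67.83 would be Credit; cap at Pass applies → Pass.

Pass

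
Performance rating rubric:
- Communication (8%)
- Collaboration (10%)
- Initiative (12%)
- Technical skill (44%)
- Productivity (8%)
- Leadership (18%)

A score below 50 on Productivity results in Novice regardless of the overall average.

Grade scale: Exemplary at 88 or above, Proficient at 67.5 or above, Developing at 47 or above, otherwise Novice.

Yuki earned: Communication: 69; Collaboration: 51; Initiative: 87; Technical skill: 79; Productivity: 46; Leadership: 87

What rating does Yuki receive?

Productivity score 46 < 50: minimum not met.
Weighted total:
  Communication 69 × 0.08 = 5.52
  Collaboration 51 × 0.1 = 5.1
  Initiative 87 × 0.12 = 10.44
  Technical skill 79 × 0.44 = 34.76
  Productivity 46 × 0.08 = 3.68
  Leadership 87 × 0.18 = 15.66
Sum = 75.16
Because the Productivity minimum was not met, the result is Novice.

Novice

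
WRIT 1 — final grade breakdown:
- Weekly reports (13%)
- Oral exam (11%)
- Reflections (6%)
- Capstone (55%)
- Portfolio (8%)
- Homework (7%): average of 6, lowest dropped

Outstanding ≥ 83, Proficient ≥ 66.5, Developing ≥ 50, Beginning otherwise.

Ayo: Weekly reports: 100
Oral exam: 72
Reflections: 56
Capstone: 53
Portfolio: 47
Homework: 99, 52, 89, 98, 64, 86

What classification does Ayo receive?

Developing

Homework: drop 52 → average of remaining 5 = 436/5 = 87.2
Weighted total:
  Weekly reports 100 × 0.13 = 13
  Oral exam 72 × 0.11 = 7.92
  Reflections 56 × 0.06 = 3.36
  Capstone 53 × 0.55 = 29.15
  Portfolio 47 × 0.08 = 3.76
  Homework 87.2 × 0.07 = 6.104
Sum = 63.294
63.294 is ≥ 50 and < 66.5 → Developing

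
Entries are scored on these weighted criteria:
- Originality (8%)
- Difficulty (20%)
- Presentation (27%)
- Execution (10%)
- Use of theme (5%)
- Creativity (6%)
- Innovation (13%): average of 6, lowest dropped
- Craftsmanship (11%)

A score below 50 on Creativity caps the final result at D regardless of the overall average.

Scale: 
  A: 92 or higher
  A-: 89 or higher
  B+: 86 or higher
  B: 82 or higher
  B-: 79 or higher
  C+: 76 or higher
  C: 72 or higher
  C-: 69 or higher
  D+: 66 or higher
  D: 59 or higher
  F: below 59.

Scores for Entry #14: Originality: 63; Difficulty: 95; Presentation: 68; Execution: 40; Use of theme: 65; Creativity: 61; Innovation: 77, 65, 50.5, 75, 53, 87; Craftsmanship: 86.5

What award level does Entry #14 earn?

C

Innovation: drop 50.5 → average of remaining 5 = 357/5 = 71.4
Creativity score 61 ≥ 50: minimum met.
Weighted total:
  Originality 63 × 0.08 = 5.04
  Difficulty 95 × 0.2 = 19
  Presentation 68 × 0.27 = 18.36
  Execution 40 × 0.1 = 4
  Use of theme 65 × 0.05 = 3.25
  Creativity 61 × 0.06 = 3.66
  Innovation 71.4 × 0.13 = 9.282
  Craftsmanship 86.5 × 0.11 = 9.515
Sum = 72.107
72.107 is ≥ 72 and < 76 → C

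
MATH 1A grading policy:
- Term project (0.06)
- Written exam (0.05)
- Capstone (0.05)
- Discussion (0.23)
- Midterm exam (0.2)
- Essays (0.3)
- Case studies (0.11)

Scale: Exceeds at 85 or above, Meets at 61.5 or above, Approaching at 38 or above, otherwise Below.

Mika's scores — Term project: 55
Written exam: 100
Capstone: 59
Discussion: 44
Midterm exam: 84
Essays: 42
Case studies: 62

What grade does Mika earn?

Approaching

Weighted total:
  Term project 55 × 0.06 = 3.3
  Written exam 100 × 0.05 = 5
  Capstone 59 × 0.05 = 2.95
  Discussion 44 × 0.23 = 10.12
  Midterm exam 84 × 0.2 = 16.8
  Essays 42 × 0.3 = 12.6
  Case studies 62 × 0.11 = 6.82
Sum = 57.59
57.59 is ≥ 38 and < 61.5 → Approaching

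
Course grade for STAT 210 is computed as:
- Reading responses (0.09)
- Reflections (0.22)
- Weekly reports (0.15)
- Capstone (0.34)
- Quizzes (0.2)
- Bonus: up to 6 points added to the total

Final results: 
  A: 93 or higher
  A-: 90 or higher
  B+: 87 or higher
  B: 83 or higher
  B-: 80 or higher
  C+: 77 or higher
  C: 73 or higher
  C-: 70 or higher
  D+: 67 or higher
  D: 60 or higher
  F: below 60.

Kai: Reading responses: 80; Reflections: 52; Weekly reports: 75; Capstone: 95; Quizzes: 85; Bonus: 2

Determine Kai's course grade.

Weighted total:
  Reading responses 80 × 0.09 = 7.2
  Reflections 52 × 0.22 = 11.44
  Weekly reports 75 × 0.15 = 11.25
  Capstone 95 × 0.34 = 32.3
  Quizzes 85 × 0.2 = 17
Sum = 79.19
Bonus: 79.19 + 2 = 81.19
81.19 is ≥ 80 and < 83 → B-

B-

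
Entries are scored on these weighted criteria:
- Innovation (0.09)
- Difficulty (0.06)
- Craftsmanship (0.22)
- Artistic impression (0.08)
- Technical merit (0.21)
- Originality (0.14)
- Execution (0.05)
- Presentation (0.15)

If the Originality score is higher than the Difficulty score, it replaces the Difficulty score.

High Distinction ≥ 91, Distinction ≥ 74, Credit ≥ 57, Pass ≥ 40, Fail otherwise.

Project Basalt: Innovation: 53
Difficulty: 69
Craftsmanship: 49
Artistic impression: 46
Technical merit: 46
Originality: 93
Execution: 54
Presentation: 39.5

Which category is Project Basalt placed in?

Originality (93) > Difficulty (69), so Difficulty counts as 93.
Weighted total:
  Innovation 53 × 0.09 = 4.77
  Difficulty 93 × 0.06 = 5.58
  Craftsmanship 49 × 0.22 = 10.78
  Artistic impression 46 × 0.08 = 3.68
  Technical merit 46 × 0.21 = 9.66
  Originality 93 × 0.14 = 13.02
  Execution 54 × 0.05 = 2.7
  Presentation 39.5 × 0.15 = 5.925
Sum = 56.115
56.115 is ≥ 40 and < 57 → Pass

Pass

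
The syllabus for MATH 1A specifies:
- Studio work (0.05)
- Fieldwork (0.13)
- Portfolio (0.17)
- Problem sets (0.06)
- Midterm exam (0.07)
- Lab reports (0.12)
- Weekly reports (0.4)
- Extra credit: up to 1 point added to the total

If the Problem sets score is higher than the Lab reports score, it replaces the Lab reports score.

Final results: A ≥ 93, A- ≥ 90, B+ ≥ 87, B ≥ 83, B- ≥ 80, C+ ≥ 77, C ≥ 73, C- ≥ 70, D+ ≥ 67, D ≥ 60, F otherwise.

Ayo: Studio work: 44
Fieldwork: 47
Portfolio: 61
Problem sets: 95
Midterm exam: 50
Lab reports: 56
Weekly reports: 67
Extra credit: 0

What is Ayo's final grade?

D

Problem sets (95) > Lab reports (56), so Lab reports counts as 95.
Weighted total:
  Studio work 44 × 0.05 = 2.2
  Fieldwork 47 × 0.13 = 6.11
  Portfolio 61 × 0.17 = 10.37
  Problem sets 95 × 0.06 = 5.7
  Midterm exam 50 × 0.07 = 3.5
  Lab reports 95 × 0.12 = 11.4
  Weekly reports 67 × 0.4 = 26.8
Sum = 66.08
Extra credit: 66.08 + 0 = 66.08
66.08 is ≥ 60 and < 67 → D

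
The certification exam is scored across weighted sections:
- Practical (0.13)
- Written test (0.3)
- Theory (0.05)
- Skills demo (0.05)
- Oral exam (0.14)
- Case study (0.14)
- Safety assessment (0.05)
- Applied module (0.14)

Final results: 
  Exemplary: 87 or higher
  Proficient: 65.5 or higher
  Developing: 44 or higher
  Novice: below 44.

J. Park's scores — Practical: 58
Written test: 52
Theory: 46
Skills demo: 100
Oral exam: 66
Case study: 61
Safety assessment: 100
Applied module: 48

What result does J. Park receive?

Weighted total:
  Practical 58 × 0.13 = 7.54
  Written test 52 × 0.3 = 15.6
  Theory 46 × 0.05 = 2.3
  Skills demo 100 × 0.05 = 5
  Oral exam 66 × 0.14 = 9.24
  Case study 61 × 0.14 = 8.54
  Safety assessment 100 × 0.05 = 5
  Applied module 48 × 0.14 = 6.72
Sum = 59.94
59.94 is ≥ 44 and < 65.5 → Developing

Developing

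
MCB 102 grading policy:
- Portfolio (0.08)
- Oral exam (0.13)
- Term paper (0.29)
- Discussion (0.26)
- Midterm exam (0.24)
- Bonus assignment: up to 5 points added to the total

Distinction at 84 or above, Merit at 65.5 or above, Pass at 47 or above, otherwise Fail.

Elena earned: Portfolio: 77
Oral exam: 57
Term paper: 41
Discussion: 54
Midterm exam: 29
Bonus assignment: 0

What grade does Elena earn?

Fail

Weighted total:
  Portfolio 77 × 0.08 = 6.16
  Oral exam 57 × 0.13 = 7.41
  Term paper 41 × 0.29 = 11.89
  Discussion 54 × 0.26 = 14.04
  Midterm exam 29 × 0.24 = 6.96
Sum = 46.46
Bonus assignment: 46.46 + 0 = 46.46
46.46 < 47 → Fail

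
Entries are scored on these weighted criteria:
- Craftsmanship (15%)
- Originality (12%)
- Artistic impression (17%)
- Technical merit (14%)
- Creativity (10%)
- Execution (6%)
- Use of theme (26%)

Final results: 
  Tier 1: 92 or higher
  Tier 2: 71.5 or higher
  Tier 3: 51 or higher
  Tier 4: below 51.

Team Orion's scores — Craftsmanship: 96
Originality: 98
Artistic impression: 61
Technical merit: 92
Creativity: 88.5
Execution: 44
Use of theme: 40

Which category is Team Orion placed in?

Tier 3

Weighted total:
  Craftsmanship 96 × 0.15 = 14.4
  Originality 98 × 0.12 = 11.76
  Artistic impression 61 × 0.17 = 10.37
  Technical merit 92 × 0.14 = 12.88
  Creativity 88.5 × 0.1 = 8.85
  Execution 44 × 0.06 = 2.64
  Use of theme 40 × 0.26 = 10.4
Sum = 71.3
71.3 is ≥ 51 and < 71.5 → Tier 3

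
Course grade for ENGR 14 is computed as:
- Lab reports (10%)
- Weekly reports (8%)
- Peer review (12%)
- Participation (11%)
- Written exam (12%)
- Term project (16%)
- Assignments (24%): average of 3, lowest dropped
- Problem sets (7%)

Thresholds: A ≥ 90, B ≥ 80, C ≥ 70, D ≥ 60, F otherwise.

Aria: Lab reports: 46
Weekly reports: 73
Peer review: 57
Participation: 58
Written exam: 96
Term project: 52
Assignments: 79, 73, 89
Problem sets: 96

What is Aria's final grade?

C

Assignments: drop 73 → average of remaining 2 = 168/2 = 84
Weighted total:
  Lab reports 46 × 0.1 = 4.6
  Weekly reports 73 × 0.08 = 5.84
  Peer review 57 × 0.12 = 6.84
  Participation 58 × 0.11 = 6.38
  Written exam 96 × 0.12 = 11.52
  Term project 52 × 0.16 = 8.32
  Assignments 84 × 0.24 = 20.16
  Problem sets 96 × 0.07 = 6.72
Sum = 70.38
70.38 is ≥ 70 and < 80 → C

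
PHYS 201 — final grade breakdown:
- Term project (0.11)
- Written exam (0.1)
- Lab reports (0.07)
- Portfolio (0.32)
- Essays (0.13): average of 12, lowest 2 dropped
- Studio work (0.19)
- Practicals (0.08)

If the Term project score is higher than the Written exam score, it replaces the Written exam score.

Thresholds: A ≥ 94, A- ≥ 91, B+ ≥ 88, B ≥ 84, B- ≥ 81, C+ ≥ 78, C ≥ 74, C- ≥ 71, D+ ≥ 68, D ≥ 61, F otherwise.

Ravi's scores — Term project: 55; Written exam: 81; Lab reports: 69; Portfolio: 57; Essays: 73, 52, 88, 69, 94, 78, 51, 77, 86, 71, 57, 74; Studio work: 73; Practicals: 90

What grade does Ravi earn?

D+

Essays: drop 51, 52 → average of remaining 10 = 767/10 = 76.7
Term project (55) ≤ Written exam (81), so Written exam stays at 81.
Weighted total:
  Term project 55 × 0.11 = 6.05
  Written exam 81 × 0.1 = 8.1
  Lab reports 69 × 0.07 = 4.83
  Portfolio 57 × 0.32 = 18.24
  Essays 76.7 × 0.13 = 9.971
  Studio work 73 × 0.19 = 13.87
  Practicals 90 × 0.08 = 7.2
Sum = 68.261
68.261 is ≥ 68 and < 71 → D+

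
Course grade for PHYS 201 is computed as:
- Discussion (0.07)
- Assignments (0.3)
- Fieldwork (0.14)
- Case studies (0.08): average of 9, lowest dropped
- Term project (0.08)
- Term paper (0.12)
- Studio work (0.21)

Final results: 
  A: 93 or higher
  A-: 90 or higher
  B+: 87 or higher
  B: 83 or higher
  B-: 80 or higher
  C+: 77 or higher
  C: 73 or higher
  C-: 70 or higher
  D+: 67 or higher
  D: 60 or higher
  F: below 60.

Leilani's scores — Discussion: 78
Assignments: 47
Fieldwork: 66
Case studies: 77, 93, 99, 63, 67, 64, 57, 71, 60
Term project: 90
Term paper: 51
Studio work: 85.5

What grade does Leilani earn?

D

Case studies: drop 57 → average of remaining 8 = 594/8 = 74.25
Weighted total:
  Discussion 78 × 0.07 = 5.46
  Assignments 47 × 0.3 = 14.1
  Fieldwork 66 × 0.14 = 9.24
  Case studies 74.25 × 0.08 = 5.94
  Term project 90 × 0.08 = 7.2
  Term paper 51 × 0.12 = 6.12
  Studio work 85.5 × 0.21 = 17.955
Sum = 66.015
66.015 is ≥ 60 and < 67 → D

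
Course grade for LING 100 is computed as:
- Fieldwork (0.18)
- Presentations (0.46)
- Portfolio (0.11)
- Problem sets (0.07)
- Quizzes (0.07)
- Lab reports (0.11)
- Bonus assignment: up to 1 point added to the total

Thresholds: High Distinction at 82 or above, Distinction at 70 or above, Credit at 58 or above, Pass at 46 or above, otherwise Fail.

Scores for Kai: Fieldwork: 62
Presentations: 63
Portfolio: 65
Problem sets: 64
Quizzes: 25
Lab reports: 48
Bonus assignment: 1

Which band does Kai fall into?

Credit

Weighted total:
  Fieldwork 62 × 0.18 = 11.16
  Presentations 63 × 0.46 = 28.98
  Portfolio 65 × 0.11 = 7.15
  Problem sets 64 × 0.07 = 4.48
  Quizzes 25 × 0.07 = 1.75
  Lab reports 48 × 0.11 = 5.28
Sum = 58.8
Bonus assignment: 58.8 + 1 = 59.8
59.8 is ≥ 58 and < 70 → Credit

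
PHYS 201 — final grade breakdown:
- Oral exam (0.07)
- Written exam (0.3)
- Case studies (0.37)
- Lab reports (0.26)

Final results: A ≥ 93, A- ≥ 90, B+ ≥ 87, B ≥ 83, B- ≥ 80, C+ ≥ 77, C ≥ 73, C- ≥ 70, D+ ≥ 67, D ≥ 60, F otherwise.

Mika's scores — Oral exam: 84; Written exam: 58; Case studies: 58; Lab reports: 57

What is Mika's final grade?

Weighted total:
  Oral exam 84 × 0.07 = 5.88
  Written exam 58 × 0.3 = 17.4
  Case studies 58 × 0.37 = 21.46
  Lab reports 57 × 0.26 = 14.82
Sum = 59.56
59.56 < 60 → F

F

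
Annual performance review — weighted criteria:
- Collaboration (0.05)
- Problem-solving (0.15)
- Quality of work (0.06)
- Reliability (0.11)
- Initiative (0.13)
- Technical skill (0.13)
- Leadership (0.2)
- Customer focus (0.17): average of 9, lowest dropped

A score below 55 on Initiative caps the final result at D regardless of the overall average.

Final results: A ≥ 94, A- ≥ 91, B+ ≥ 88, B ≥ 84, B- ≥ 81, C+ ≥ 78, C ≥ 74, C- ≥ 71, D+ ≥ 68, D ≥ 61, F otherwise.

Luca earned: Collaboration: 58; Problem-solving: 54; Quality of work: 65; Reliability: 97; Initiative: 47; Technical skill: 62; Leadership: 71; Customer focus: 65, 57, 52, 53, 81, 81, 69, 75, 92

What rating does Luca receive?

D

Customer focus: drop 52 → average of remaining 8 = 573/8 = 71.625
Initiative score 47 < 55: minimum not met.
Weighted total:
  Collaboration 58 × 0.05 = 2.9
  Problem-solving 54 × 0.15 = 8.1
  Quality of work 65 × 0.06 = 3.9
  Reliability 97 × 0.11 = 10.67
  Initiative 47 × 0.13 = 6.11
  Technical skill 62 × 0.13 = 8.06
  Leadership 71 × 0.2 = 14.2
  Customer focus 71.625 × 0.17 = 12.17625
Sum = 66.11625
66.11625 would be D; cap at D applies → D.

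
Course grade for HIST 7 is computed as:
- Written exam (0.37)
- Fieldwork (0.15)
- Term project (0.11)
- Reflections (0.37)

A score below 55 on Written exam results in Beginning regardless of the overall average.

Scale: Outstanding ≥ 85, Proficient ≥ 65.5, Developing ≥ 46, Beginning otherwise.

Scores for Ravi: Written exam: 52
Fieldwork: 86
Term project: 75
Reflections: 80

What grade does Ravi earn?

Written exam score 52 < 55: minimum not met.
Weighted total:
  Written exam 52 × 0.37 = 19.24
  Fieldwork 86 × 0.15 = 12.9
  Term project 75 × 0.11 = 8.25
  Reflections 80 × 0.37 = 29.6
Sum = 69.99
Because the Written exam minimum was not met, the result is Beginning.

Beginning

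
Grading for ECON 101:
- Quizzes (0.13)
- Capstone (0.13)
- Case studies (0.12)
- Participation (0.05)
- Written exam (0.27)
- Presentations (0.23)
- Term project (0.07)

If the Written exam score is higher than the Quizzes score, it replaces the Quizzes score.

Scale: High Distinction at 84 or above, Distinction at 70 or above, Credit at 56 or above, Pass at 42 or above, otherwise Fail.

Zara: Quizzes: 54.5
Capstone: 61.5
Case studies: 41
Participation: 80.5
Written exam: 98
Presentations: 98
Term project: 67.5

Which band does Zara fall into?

Distinction

Written exam (98) > Quizzes (54.5), so Quizzes counts as 98.
Weighted total:
  Quizzes 98 × 0.13 = 12.74
  Capstone 61.5 × 0.13 = 7.995
  Case studies 41 × 0.12 = 4.92
  Participation 80.5 × 0.05 = 4.025
  Written exam 98 × 0.27 = 26.46
  Presentations 98 × 0.23 = 22.54
  Term project 67.5 × 0.07 = 4.725
Sum = 83.405
83.405 is ≥ 70 and < 84 → Distinction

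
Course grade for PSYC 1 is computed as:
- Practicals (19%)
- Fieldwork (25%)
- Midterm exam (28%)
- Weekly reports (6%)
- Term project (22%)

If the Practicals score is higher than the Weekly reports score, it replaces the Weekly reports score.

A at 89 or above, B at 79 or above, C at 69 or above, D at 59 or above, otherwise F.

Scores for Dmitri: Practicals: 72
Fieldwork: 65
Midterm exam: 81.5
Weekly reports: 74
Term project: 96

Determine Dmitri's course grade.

Practicals (72) ≤ Weekly reports (74), so Weekly reports stays at 74.
Weighted total:
  Practicals 72 × 0.19 = 13.68
  Fieldwork 65 × 0.25 = 16.25
  Midterm exam 81.5 × 0.28 = 22.82
  Weekly reports 74 × 0.06 = 4.44
  Term project 96 × 0.22 = 21.12
Sum = 78.31
78.31 is ≥ 69 and < 79 → C

C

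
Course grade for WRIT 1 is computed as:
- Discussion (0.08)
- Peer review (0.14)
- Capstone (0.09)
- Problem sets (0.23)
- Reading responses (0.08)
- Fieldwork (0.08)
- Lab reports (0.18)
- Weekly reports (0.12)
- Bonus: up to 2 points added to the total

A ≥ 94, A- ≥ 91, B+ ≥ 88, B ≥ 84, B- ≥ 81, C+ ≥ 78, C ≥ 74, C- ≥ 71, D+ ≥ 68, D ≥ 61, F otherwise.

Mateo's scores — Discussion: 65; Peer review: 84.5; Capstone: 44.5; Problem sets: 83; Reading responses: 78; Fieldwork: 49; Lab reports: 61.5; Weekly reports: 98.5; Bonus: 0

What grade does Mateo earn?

C-

Weighted total:
  Discussion 65 × 0.08 = 5.2
  Peer review 84.5 × 0.14 = 11.83
  Capstone 44.5 × 0.09 = 4.005
  Problem sets 83 × 0.23 = 19.09
  Reading responses 78 × 0.08 = 6.24
  Fieldwork 49 × 0.08 = 3.92
  Lab reports 61.5 × 0.18 = 11.07
  Weekly reports 98.5 × 0.12 = 11.82
Sum = 73.175
Bonus: 73.175 + 0 = 73.175
73.175 is ≥ 71 and < 74 → C-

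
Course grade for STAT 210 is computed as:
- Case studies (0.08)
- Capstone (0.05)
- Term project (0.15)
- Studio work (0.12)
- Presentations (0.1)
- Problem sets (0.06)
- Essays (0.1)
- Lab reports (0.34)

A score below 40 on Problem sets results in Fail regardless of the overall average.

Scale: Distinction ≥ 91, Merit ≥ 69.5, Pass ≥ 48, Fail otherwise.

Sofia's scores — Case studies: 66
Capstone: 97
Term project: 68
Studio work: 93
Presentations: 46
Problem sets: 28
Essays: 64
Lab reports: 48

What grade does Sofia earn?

Fail

Problem sets score 28 < 40: minimum not met.
Weighted total:
  Case studies 66 × 0.08 = 5.28
  Capstone 97 × 0.05 = 4.85
  Term project 68 × 0.15 = 10.2
  Studio work 93 × 0.12 = 11.16
  Presentations 46 × 0.1 = 4.6
  Problem sets 28 × 0.06 = 1.68
  Essays 64 × 0.1 = 6.4
  Lab reports 48 × 0.34 = 16.32
Sum = 60.49
Because the Problem sets minimum was not met, the result is Fail.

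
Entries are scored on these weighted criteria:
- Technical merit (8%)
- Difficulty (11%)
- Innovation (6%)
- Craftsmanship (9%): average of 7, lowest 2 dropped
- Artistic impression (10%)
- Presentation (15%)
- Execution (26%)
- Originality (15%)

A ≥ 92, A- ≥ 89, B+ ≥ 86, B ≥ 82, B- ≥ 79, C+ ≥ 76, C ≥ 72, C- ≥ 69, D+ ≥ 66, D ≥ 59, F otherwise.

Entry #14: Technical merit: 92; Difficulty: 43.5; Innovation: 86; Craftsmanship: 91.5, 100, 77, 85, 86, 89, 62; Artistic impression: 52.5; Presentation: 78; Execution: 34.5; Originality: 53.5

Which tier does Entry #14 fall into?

Craftsmanship: drop 62, 77 → average of remaining 5 = 451.5/5 = 90.3
Weighted total:
  Technical merit 92 × 0.08 = 7.36
  Difficulty 43.5 × 0.11 = 4.785
  Innovation 86 × 0.06 = 5.16
  Craftsmanship 90.3 × 0.09 = 8.127
  Artistic impression 52.5 × 0.1 = 5.25
  Presentation 78 × 0.15 = 11.7
  Execution 34.5 × 0.26 = 8.97
  Originality 53.5 × 0.15 = 8.025
Sum = 59.377
59.377 is ≥ 59 and < 66 → D

D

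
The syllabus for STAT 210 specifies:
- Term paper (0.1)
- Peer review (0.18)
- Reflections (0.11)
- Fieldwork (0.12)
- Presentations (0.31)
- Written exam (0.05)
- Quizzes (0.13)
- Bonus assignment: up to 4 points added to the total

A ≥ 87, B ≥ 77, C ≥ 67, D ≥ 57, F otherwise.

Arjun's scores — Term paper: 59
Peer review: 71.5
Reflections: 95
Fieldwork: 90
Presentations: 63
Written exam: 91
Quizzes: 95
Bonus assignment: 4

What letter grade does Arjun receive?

B

Weighted total:
  Term paper 59 × 0.1 = 5.9
  Peer review 71.5 × 0.18 = 12.87
  Reflections 95 × 0.11 = 10.45
  Fieldwork 90 × 0.12 = 10.8
  Presentations 63 × 0.31 = 19.53
  Written exam 91 × 0.05 = 4.55
  Quizzes 95 × 0.13 = 12.35
Sum = 76.45
Bonus assignment: 76.45 + 4 = 80.45
80.45 is ≥ 77 and < 87 → B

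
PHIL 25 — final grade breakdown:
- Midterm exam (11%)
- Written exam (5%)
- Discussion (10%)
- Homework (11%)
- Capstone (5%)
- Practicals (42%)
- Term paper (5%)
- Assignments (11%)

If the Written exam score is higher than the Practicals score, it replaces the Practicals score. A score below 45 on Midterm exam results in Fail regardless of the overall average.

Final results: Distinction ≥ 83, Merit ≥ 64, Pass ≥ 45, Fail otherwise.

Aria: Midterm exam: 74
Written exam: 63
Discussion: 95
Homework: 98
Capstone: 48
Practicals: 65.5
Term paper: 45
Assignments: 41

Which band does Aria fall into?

Written exam (63) ≤ Practicals (65.5), so Practicals stays at 65.5.
Midterm exam score 74 ≥ 45: minimum met.
Weighted total:
  Midterm exam 74 × 0.11 = 8.14
  Written exam 63 × 0.05 = 3.15
  Discussion 95 × 0.1 = 9.5
  Homework 98 × 0.11 = 10.78
  Capstone 48 × 0.05 = 2.4
  Practicals 65.5 × 0.42 = 27.51
  Term paper 45 × 0.05 = 2.25
  Assignments 41 × 0.11 = 4.51
Sum = 68.24
68.24 is ≥ 64 and < 83 → Merit

Merit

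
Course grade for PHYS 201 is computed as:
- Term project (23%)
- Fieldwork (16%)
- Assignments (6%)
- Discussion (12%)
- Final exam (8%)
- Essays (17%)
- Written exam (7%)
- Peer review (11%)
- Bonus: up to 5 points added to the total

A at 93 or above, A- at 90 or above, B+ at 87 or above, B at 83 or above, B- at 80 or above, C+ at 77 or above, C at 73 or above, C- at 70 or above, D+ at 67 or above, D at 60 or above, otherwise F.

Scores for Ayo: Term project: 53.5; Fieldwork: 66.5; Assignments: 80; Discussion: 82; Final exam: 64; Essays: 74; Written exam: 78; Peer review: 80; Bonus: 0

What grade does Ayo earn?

D+

Weighted total:
  Term project 53.5 × 0.23 = 12.305
  Fieldwork 66.5 × 0.16 = 10.64
  Assignments 80 × 0.06 = 4.8
  Discussion 82 × 0.12 = 9.84
  Final exam 64 × 0.08 = 5.12
  Essays 74 × 0.17 = 12.58
  Written exam 78 × 0.07 = 5.46
  Peer review 80 × 0.11 = 8.8
Sum = 69.545
Bonus: 69.545 + 0 = 69.545
69.545 is ≥ 67 and < 70 → D+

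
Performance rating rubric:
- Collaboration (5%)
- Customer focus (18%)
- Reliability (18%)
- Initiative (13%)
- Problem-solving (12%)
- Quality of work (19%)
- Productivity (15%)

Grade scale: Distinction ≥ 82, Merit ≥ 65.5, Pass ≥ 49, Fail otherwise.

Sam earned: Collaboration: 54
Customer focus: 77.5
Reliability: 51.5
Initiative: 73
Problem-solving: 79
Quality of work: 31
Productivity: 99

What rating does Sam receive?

Merit

Weighted total:
  Collaboration 54 × 0.05 = 2.7
  Customer focus 77.5 × 0.18 = 13.95
  Reliability 51.5 × 0.18 = 9.27
  Initiative 73 × 0.13 = 9.49
  Problem-solving 79 × 0.12 = 9.48
  Quality of work 31 × 0.19 = 5.89
  Productivity 99 × 0.15 = 14.85
Sum = 65.63
65.63 is ≥ 65.5 and < 82 → Merit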